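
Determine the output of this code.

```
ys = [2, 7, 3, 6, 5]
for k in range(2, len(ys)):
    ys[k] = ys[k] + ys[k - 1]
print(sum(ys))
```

k=2: ys[2] = 3+7 = 10 → [2, 7, 10, 6, 5]
k=3: ys[3] = 6+10 = 16 → [2, 7, 10, 16, 5]
k=4: ys[4] = 5+16 = 21 → [2, 7, 10, 16, 21]
sum = 56

56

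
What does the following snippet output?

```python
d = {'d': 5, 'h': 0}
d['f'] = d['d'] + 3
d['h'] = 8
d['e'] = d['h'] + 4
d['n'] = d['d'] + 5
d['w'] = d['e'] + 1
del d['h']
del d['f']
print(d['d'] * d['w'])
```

65

d['f'] = d['d']+3 = 8 → {'d': 5, 'h': 0, 'f': 8}
d['h'] = 8 → {'d': 5, 'h': 8, 'f': 8}
d['e'] = d['h']+4 = 12 → {'d': 5, 'h': 8, 'f': 8, 'e': 12}
d['n'] = d['d']+5 = 10 → {'d': 5, 'h': 8, 'f': 8, 'e': 12, 'n': 10}
d['w'] = d['e']+1 = 13 → {'d': 5, 'h': 8, 'f': 8, 'e': 12, 'n': 10, 'w': 13}
del 'h' → {'d': 5, 'f': 8, 'e': 12, 'n': 10, 'w': 13}
del 'f' → {'d': 5, 'e': 12, 'n': 10, 'w': 13}
d['d']*d['w'] = 5*13 = 65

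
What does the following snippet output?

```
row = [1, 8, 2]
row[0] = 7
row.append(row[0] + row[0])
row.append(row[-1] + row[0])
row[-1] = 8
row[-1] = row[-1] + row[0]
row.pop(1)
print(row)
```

[7, 2, 14, 15]

row[0] = 7 → [7, 8, 2]
append row[0]+row[0] = 7+7 = 14 → [7, 8, 2, 14]
append row[-1]+row[0] = 14+7 = 21 → [7, 8, 2, 14, 21]
row[-1] = 8 → [7, 8, 2, 14, 8]
row[-1] = row[-1]+row[0] = 8+7 = 15 → [7, 8, 2, 14, 15]
pop(1) removes 8 → [7, 2, 14, 15]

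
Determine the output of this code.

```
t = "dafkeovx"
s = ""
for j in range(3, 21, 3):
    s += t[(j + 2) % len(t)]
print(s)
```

j=3: add t[5]='o' → 'o'
j=6: add t[0]='d' → 'od'
j=9: add t[3]='k' → 'odk'
j=12: add t[6]='v' → 'odkv'
j=15: add t[1]='a' → 'odkva'
j=18: add t[4]='e' → 'odkvae'

odkvae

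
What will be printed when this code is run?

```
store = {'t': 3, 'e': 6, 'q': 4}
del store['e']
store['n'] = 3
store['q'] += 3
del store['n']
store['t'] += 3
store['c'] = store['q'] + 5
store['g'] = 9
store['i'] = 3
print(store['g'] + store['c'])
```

del 'e' → {'t': 3, 'q': 4}
store['n'] = 3 → {'t': 3, 'q': 4, 'n': 3}
store['q'] = 4+3 = 7 → {'t': 3, 'q': 7, 'n': 3}
del 'n' → {'t': 3, 'q': 7}
store['t'] = 3+3 = 6 → {'t': 6, 'q': 7}
store['c'] = store['q']+5 = 12 → {'t': 6, 'q': 7, 'c': 12}
store['g'] = 9 → {'t': 6, 'q': 7, 'c': 12, 'g': 9}
store['i'] = 3 → {'t': 6, 'q': 7, 'c': 12, 'g': 9, 'i': 3}
store['g']+store['c'] = 9+12 = 21

21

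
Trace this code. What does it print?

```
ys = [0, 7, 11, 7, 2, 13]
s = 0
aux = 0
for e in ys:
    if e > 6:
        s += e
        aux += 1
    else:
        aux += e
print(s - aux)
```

e=0: not >6; aux=0
e=7: >6, s = 0+7 = 7; aux=1
e=11: >6, s = 7+11 = 18; aux=2
e=7: >6, s = 18+7 = 25; aux=3
e=2: not >6; aux=5
e=13: >6, s = 25+13 = 38; aux=6
s-aux = 38-6 = 32

32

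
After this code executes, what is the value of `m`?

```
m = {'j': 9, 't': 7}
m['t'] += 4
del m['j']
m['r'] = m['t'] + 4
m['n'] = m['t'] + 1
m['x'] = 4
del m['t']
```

m['t'] = 7+4 = 11 → {'j': 9, 't': 11}
del 'j' → {'t': 11}
m['r'] = m['t']+4 = 15 → {'t': 11, 'r': 15}
m['n'] = m['t']+1 = 12 → {'t': 11, 'r': 15, 'n': 12}
m['x'] = 4 → {'t': 11, 'r': 15, 'n': 12, 'x': 4}
del 't' → {'r': 15, 'n': 12, 'x': 4}

{'r': 15, 'n': 12, 'x': 4}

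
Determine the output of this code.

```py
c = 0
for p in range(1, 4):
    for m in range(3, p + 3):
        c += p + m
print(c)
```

36

p=1,m=3: c = 0+4 = 4
p=2,m=3: c = 4+5 = 9
p=2,m=4: c = 9+6 = 15
p=3,m=3: c = 15+6 = 21
p=3,m=4: c = 21+7 = 28
p=3,m=5: c = 28+8 = 36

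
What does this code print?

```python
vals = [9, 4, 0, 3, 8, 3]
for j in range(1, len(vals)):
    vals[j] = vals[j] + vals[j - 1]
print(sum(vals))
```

j=1: vals[1] = 4+9 = 13 → [9, 13, 0, 3, 8, 3]
j=2: vals[2] = 0+13 = 13 → [9, 13, 13, 3, 8, 3]
j=3: vals[3] = 3+13 = 16 → [9, 13, 13, 16, 8, 3]
j=4: vals[4] = 8+16 = 24 → [9, 13, 13, 16, 24, 3]
j=5: vals[5] = 3+24 = 27 → [9, 13, 13, 16, 24, 27]
sum = 102

102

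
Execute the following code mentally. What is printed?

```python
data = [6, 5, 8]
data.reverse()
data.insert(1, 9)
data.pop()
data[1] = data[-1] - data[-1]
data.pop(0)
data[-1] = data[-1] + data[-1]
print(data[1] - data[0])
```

reverse → [8, 5, 6]
insert 9 at 1 → [8, 9, 5, 6]
pop() removes 6 → [8, 9, 5]
data[1] = data[-1]-data[-1] = 5-5 = 0 → [8, 0, 5]
pop(0) removes 8 → [0, 5]
data[-1] = data[-1]+data[-1] = 5+5 = 10 → [0, 10]
data[1]-data[0] = 10-0 = 10

10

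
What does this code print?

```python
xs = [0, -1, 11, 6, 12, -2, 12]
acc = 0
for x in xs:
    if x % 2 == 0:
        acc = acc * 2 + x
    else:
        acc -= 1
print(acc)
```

72

x=0: even, acc = 0*2+0 = 0
x=-1: not even, acc = 0-1 = -1
x=11: not even, acc = (-1)-1 = -2
x=6: even, acc = (-2)*2+6 = 2
x=12: even, acc = 2*2+12 = 16
x=-2: even, acc = 16*2+(-2) = 30
x=12: even, acc = 30*2+12 = 72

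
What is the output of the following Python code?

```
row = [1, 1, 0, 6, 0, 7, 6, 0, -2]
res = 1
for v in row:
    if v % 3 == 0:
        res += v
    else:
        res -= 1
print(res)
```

v=1: not %3==0, res = 1-1 = 0
v=1: not %3==0, res = 0-1 = -1
v=0: %3==0, res = (-1)+0 = -1
v=6: %3==0, res = (-1)+6 = 5
v=0: %3==0, res = 5+0 = 5
v=7: not %3==0, res = 5-1 = 4
v=6: %3==0, res = 4+6 = 10
v=0: %3==0, res = 10+0 = 10
v=-2: not %3==0, res = 10-1 = 9

9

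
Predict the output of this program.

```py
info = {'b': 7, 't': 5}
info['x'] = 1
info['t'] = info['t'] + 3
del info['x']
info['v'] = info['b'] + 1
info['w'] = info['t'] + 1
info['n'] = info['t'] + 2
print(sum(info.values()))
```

42

info['x'] = 1 → {'b': 7, 't': 5, 'x': 1}
info['t'] = info['t']+3 = 8 → {'b': 7, 't': 8, 'x': 1}
del 'x' → {'b': 7, 't': 8}
info['v'] = info['b']+1 = 8 → {'b': 7, 't': 8, 'v': 8}
info['w'] = info['t']+1 = 9 → {'b': 7, 't': 8, 'v': 8, 'w': 9}
info['n'] = info['t']+2 = 10 → {'b': 7, 't': 8, 'v': 8, 'w': 9, 'n': 10}
sum of values = 42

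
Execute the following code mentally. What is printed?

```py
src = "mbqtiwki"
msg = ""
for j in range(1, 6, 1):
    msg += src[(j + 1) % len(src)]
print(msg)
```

qtiwk

j=1: add src[2]='q' → 'q'
j=2: add src[3]='t' → 'qt'
j=3: add src[4]='i' → 'qti'
j=4: add src[5]='w' → 'qtiw'
j=5: add src[6]='k' → 'qtiwk'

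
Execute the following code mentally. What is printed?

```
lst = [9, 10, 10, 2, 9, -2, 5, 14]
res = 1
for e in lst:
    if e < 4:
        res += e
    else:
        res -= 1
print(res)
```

e=9: not <4, res = 1-1 = 0
e=10: not <4, res = 0-1 = -1
e=10: not <4, res = (-1)-1 = -2
e=2: <4, res = (-2)+2 = 0
e=9: not <4, res = 0-1 = -1
e=-2: <4, res = (-1)+(-2) = -3
e=5: not <4, res = (-3)-1 = -4
e=14: not <4, res = (-4)-1 = -5

-5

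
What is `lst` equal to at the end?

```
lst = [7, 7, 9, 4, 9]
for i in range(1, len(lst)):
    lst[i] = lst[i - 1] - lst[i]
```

[7, 0, -9, -13, -22]

i=1: lst[1] = 7-7 = 0 → [7, 0, 9, 4, 9]
i=2: lst[2] = 0-9 = -9 → [7, 0, -9, 4, 9]
i=3: lst[3] = (-9)-4 = -13 → [7, 0, -9, -13, 9]
i=4: lst[4] = (-13)-9 = -22 → [7, 0, -9, -13, -22]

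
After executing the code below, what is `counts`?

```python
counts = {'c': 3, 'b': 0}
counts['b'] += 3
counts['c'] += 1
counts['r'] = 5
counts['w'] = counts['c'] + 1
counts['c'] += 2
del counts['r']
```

counts['b'] = 0+3 = 3 → {'c': 3, 'b': 3}
counts['c'] = 3+1 = 4 → {'c': 4, 'b': 3}
counts['r'] = 5 → {'c': 4, 'b': 3, 'r': 5}
counts['w'] = counts['c']+1 = 5 → {'c': 4, 'b': 3, 'r': 5, 'w': 5}
counts['c'] = 4+2 = 6 → {'c': 6, 'b': 3, 'r': 5, 'w': 5}
del 'r' → {'c': 6, 'b': 3, 'w': 5}

{'c': 6, 'b': 3, 'w': 5}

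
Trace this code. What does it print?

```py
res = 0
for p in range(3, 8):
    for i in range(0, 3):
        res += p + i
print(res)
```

90

p=3,i=0: res = 0+3 = 3
p=3,i=1: res = 3+4 = 7
p=3,i=2: res = 7+5 = 12
p=4,i=0: res = 12+4 = 16
p=4,i=1: res = 16+5 = 21
p=4,i=2: res = 21+6 = 27
p=5,i=0: res = 27+5 = 32
p=5,i=1: res = 32+6 = 38
p=5,i=2: res = 38+7 = 45
p=6,i=0: res = 45+6 = 51
p=6,i=1: res = 51+7 = 58
p=6,i=2: res = 58+8 = 66
p=7,i=0: res = 66+7 = 73
p=7,i=1: res = 73+8 = 81
p=7,i=2: res = 81+9 = 90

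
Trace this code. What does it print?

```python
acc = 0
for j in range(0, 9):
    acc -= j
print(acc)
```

j=0: acc = 0-0 = 0
j=1: acc = 0-1 = -1
j=2: acc = (-1)-2 = -3
j=3: acc = (-3)-3 = -6
j=4: acc = (-6)-4 = -10
j=5: acc = (-10)-5 = -15
j=6: acc = (-15)-6 = -21
j=7: acc = (-21)-7 = -28
j=8: acc = (-28)-8 = -36

-36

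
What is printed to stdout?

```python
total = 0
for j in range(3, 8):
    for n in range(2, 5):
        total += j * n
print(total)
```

225

j=3,n=2: total = 0+6 = 6
j=3,n=3: total = 6+9 = 15
j=3,n=4: total = 15+12 = 27
j=4,n=2: total = 27+8 = 35
j=4,n=3: total = 35+12 = 47
j=4,n=4: total = 47+16 = 63
j=5,n=2: total = 63+10 = 73
j=5,n=3: total = 73+15 = 88
j=5,n=4: total = 88+20 = 108
j=6,n=2: total = 108+12 = 120
j=6,n=3: total = 120+18 = 138
j=6,n=4: total = 138+24 = 162
j=7,n=2: total = 162+14 = 176
j=7,n=3: total = 176+21 = 197
j=7,n=4: total = 197+28 = 225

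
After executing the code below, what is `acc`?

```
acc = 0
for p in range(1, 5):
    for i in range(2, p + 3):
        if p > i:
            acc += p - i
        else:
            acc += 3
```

37

p=1,i=2: not 1>2, acc = 0+3 = 3
p=1,i=3: not 1>3, acc = 3+3 = 6
p=2,i=2: not 2>2, acc = 6+3 = 9
p=2,i=3: not 2>3, acc = 9+3 = 12
p=2,i=4: not 2>4, acc = 12+3 = 15
p=3,i=2: 3>2, acc = 15+1 = 16
p=3,i=3: not 3>3, acc = 16+3 = 19
p=3,i=4: not 3>4, acc = 19+3 = 22
p=3,i=5: not 3>5, acc = 22+3 = 25
p=4,i=2: 4>2, acc = 25+2 = 27
p=4,i=3: 4>3, acc = 27+1 = 28
p=4,i=4: not 4>4, acc = 28+3 = 31
p=4,i=5: not 4>5, acc = 31+3 = 34
p=4,i=6: not 4>6, acc = 34+3 = 37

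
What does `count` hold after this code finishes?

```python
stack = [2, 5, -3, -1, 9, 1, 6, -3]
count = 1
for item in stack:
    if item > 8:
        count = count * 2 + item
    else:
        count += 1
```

22

item=2: not >8, count = 1+1 = 2
item=5: not >8, count = 2+1 = 3
item=-3: not >8, count = 3+1 = 4
item=-1: not >8, count = 4+1 = 5
item=9: >8, count = 5*2+9 = 19
item=1: not >8, count = 19+1 = 20
item=6: not >8, count = 20+1 = 21
item=-3: not >8, count = 21+1 = 22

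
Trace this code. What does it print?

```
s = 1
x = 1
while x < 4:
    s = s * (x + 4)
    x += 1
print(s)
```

210

x=1: s = 1*5 = 5
x=2: s = 5*6 = 30
x=3: s = 30*7 = 210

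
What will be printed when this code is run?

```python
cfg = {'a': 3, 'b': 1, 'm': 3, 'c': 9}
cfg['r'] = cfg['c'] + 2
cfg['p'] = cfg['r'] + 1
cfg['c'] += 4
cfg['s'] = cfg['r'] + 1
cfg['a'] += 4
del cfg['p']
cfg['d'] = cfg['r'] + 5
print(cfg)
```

{'a': 7, 'b': 1, 'm': 3, 'c': 13, 'r': 11, 's': 12, 'd': 16}

cfg['r'] = cfg['c']+2 = 11 → {'a': 3, 'b': 1, 'm': 3, 'c': 9, 'r': 11}
cfg['p'] = cfg['r']+1 = 12 → {'a': 3, 'b': 1, 'm': 3, 'c': 9, 'r': 11, 'p': 12}
cfg['c'] = 9+4 = 13 → {'a': 3, 'b': 1, 'm': 3, 'c': 13, 'r': 11, 'p': 12}
cfg['s'] = cfg['r']+1 = 12 → {'a': 3, 'b': 1, 'm': 3, 'c': 13, 'r': 11, 'p': 12, 's': 12}
cfg['a'] = 3+4 = 7 → {'a': 7, 'b': 1, 'm': 3, 'c': 13, 'r': 11, 'p': 12, 's': 12}
del 'p' → {'a': 7, 'b': 1, 'm': 3, 'c': 13, 'r': 11, 's': 12}
cfg['d'] = cfg['r']+5 = 16 → {'a': 7, 'b': 1, 'm': 3, 'c': 13, 'r': 11, 's': 12, 'd': 16}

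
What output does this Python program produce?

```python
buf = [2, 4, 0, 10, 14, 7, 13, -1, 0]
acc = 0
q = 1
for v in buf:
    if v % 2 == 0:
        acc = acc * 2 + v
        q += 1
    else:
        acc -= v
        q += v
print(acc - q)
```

v=2: even, acc = 0*2+2 = 2; q=2
v=4: even, acc = 2*2+4 = 8; q=3
v=0: even, acc = 8*2+0 = 16; q=4
v=10: even, acc = 16*2+10 = 42; q=5
v=14: even, acc = 42*2+14 = 98; q=6
v=7: not even, acc = 98-7 = 91; q=13
v=13: not even, acc = 91-13 = 78; q=26
v=-1: not even, acc = 78-(-1) = 79; q=25
v=0: even, acc = 79*2+0 = 158; q=26
acc-q = 158-26 = 132

132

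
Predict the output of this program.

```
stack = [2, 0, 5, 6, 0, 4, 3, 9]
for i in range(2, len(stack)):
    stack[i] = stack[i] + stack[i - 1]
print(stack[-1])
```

27

i=2: stack[2] = 5+0 = 5 → [2, 0, 5, 6, 0, 4, 3, 9]
i=3: stack[3] = 6+5 = 11 → [2, 0, 5, 11, 0, 4, 3, 9]
i=4: stack[4] = 0+11 = 11 → [2, 0, 5, 11, 11, 4, 3, 9]
i=5: stack[5] = 4+11 = 15 → [2, 0, 5, 11, 11, 15, 3, 9]
i=6: stack[6] = 3+15 = 18 → [2, 0, 5, 11, 11, 15, 18, 9]
i=7: stack[7] = 9+18 = 27 → [2, 0, 5, 11, 11, 15, 18, 27]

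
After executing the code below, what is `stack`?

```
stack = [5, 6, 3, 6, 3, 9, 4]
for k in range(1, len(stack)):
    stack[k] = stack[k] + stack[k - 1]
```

[5, 11, 14, 20, 23, 32, 36]

k=1: stack[1] = 6+5 = 11 → [5, 11, 3, 6, 3, 9, 4]
k=2: stack[2] = 3+11 = 14 → [5, 11, 14, 6, 3, 9, 4]
k=3: stack[3] = 6+14 = 20 → [5, 11, 14, 20, 3, 9, 4]
k=4: stack[4] = 3+20 = 23 → [5, 11, 14, 20, 23, 9, 4]
k=5: stack[5] = 9+23 = 32 → [5, 11, 14, 20, 23, 32, 4]
k=6: stack[6] = 4+32 = 36 → [5, 11, 14, 20, 23, 32, 36]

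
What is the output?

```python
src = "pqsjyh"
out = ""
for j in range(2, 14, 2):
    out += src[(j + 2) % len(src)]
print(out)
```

j=2: add src[4]='y' → 'y'
j=4: add src[0]='p' → 'yp'
j=6: add src[2]='s' → 'yps'
j=8: add src[4]='y' → 'ypsy'
j=10: add src[0]='p' → 'ypsyp'
j=12: add src[2]='s' → 'ypsyps'

ypsyps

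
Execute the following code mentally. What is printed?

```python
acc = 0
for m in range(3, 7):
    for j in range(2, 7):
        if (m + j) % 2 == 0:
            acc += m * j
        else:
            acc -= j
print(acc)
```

144

m=3,j=2: odd sum, acc = 0-2 = -2
m=3,j=3: even sum, acc = (-2)+9 = 7
m=3,j=4: odd sum, acc = 7-4 = 3
m=3,j=5: even sum, acc = 3+15 = 18
m=3,j=6: odd sum, acc = 18-6 = 12
m=4,j=2: even sum, acc = 12+8 = 20
m=4,j=3: odd sum, acc = 20-3 = 17
m=4,j=4: even sum, acc = 17+16 = 33
m=4,j=5: odd sum, acc = 33-5 = 28
m=4,j=6: even sum, acc = 28+24 = 52
m=5,j=2: odd sum, acc = 52-2 = 50
m=5,j=3: even sum, acc = 50+15 = 65
m=5,j=4: odd sum, acc = 65-4 = 61
m=5,j=5: even sum, acc = 61+25 = 86
m=5,j=6: odd sum, acc = 86-6 = 80
m=6,j=2: even sum, acc = 80+12 = 92
m=6,j=3: odd sum, acc = 92-3 = 89
m=6,j=4: even sum, acc = 89+24 = 113
m=6,j=5: odd sum, acc = 113-5 = 108
m=6,j=6: even sum, acc = 108+36 = 144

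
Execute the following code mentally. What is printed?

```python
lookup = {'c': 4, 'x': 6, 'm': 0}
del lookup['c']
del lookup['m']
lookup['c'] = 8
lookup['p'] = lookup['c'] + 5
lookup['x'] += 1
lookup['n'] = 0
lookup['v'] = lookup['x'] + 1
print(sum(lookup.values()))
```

del 'c' → {'x': 6, 'm': 0}
del 'm' → {'x': 6}
lookup['c'] = 8 → {'x': 6, 'c': 8}
lookup['p'] = lookup['c']+5 = 13 → {'x': 6, 'c': 8, 'p': 13}
lookup['x'] = 6+1 = 7 → {'x': 7, 'c': 8, 'p': 13}
lookup['n'] = 0 → {'x': 7, 'c': 8, 'p': 13, 'n': 0}
lookup['v'] = lookup['x']+1 = 8 → {'x': 7, 'c': 8, 'p': 13, 'n': 0, 'v': 8}
sum of values = 36

36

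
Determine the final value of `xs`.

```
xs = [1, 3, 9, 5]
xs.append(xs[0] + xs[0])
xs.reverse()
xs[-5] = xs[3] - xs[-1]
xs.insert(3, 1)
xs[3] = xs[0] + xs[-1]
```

append xs[0]+xs[0] = 1+1 = 2 → [1, 3, 9, 5, 2]
reverse → [2, 5, 9, 3, 1]
xs[-5] = xs[3]-xs[-1] = 3-1 = 2 → [2, 5, 9, 3, 1]
insert 1 at 3 → [2, 5, 9, 1, 3, 1]
xs[3] = xs[0]+xs[-1] = 2+1 = 3 → [2, 5, 9, 3, 3, 1]

[2, 5, 9, 3, 3, 1]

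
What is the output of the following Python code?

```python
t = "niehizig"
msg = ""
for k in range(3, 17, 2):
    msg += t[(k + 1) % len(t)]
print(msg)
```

k=3: add t[4]='i' → 'i'
k=5: add t[6]='i' → 'ii'
k=7: add t[0]='n' → 'iin'
k=9: add t[2]='e' → 'iine'
k=11: add t[4]='i' → 'iinei'
k=13: add t[6]='i' → 'iineii'
k=15: add t[0]='n' → 'iineiin'

iineiin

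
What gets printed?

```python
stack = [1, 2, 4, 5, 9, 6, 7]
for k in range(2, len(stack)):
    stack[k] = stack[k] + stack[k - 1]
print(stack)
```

[1, 2, 6, 11, 20, 26, 33]

k=2: stack[2] = 4+2 = 6 → [1, 2, 6, 5, 9, 6, 7]
k=3: stack[3] = 5+6 = 11 → [1, 2, 6, 11, 9, 6, 7]
k=4: stack[4] = 9+11 = 20 → [1, 2, 6, 11, 20, 6, 7]
k=5: stack[5] = 6+20 = 26 → [1, 2, 6, 11, 20, 26, 7]
k=6: stack[6] = 7+26 = 33 → [1, 2, 6, 11, 20, 26, 33]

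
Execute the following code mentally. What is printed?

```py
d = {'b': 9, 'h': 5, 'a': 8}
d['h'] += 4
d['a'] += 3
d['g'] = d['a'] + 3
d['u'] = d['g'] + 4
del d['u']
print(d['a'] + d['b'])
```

20

d['h'] = 5+4 = 9 → {'b': 9, 'h': 9, 'a': 8}
d['a'] = 8+3 = 11 → {'b': 9, 'h': 9, 'a': 11}
d['g'] = d['a']+3 = 14 → {'b': 9, 'h': 9, 'a': 11, 'g': 14}
d['u'] = d['g']+4 = 18 → {'b': 9, 'h': 9, 'a': 11, 'g': 14, 'u': 18}
del 'u' → {'b': 9, 'h': 9, 'a': 11, 'g': 14}
d['a']+d['b'] = 11+9 = 20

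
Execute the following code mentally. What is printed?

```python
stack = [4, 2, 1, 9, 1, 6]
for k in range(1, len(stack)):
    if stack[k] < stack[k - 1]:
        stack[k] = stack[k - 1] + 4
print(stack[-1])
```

k=1: 2<4, stack[1] = 4+4 = 8 → [4, 8, 1, 9, 1, 6]
k=2: 1<8, stack[2] = 8+4 = 12 → [4, 8, 12, 9, 1, 6]
k=3: 9<12, stack[3] = 12+4 = 16 → [4, 8, 12, 16, 1, 6]
k=4: 1<16, stack[4] = 16+4 = 20 → [4, 8, 12, 16, 20, 6]
k=5: 6<20, stack[5] = 20+4 = 24 → [4, 8, 12, 16, 20, 24]

24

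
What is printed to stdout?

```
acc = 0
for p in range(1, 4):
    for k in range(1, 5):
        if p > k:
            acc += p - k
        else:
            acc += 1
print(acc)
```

13

p=1,k=1: not 1>1, acc = 0+1 = 1
p=1,k=2: not 1>2, acc = 1+1 = 2
p=1,k=3: not 1>3, acc = 2+1 = 3
p=1,k=4: not 1>4, acc = 3+1 = 4
p=2,k=1: 2>1, acc = 4+1 = 5
p=2,k=2: not 2>2, acc = 5+1 = 6
p=2,k=3: not 2>3, acc = 6+1 = 7
p=2,k=4: not 2>4, acc = 7+1 = 8
p=3,k=1: 3>1, acc = 8+2 = 10
p=3,k=2: 3>2, acc = 10+1 = 11
p=3,k=3: not 3>3, acc = 11+1 = 12
p=3,k=4: not 3>4, acc = 12+1 = 13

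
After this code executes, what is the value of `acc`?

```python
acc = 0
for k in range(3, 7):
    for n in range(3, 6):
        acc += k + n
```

k=3,n=3: acc = 0+6 = 6
k=3,n=4: acc = 6+7 = 13
k=3,n=5: acc = 13+8 = 21
k=4,n=3: acc = 21+7 = 28
k=4,n=4: acc = 28+8 = 36
k=4,n=5: acc = 36+9 = 45
k=5,n=3: acc = 45+8 = 53
k=5,n=4: acc = 53+9 = 62
k=5,n=5: acc = 62+10 = 72
k=6,n=3: acc = 72+9 = 81
k=6,n=4: acc = 81+10 = 91
k=6,n=5: acc = 91+11 = 102

102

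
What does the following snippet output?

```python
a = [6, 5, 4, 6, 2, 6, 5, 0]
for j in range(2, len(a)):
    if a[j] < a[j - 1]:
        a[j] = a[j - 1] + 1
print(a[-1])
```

j=2: 4<5, a[2] = 5+1 = 6 → [6, 5, 6, 6, 2, 6, 5, 0]
j=3: 6>=6, unchanged → [6, 5, 6, 6, 2, 6, 5, 0]
j=4: 2<6, a[4] = 6+1 = 7 → [6, 5, 6, 6, 7, 6, 5, 0]
j=5: 6<7, a[5] = 7+1 = 8 → [6, 5, 6, 6, 7, 8, 5, 0]
j=6: 5<8, a[6] = 8+1 = 9 → [6, 5, 6, 6, 7, 8, 9, 0]
j=7: 0<9, a[7] = 9+1 = 10 → [6, 5, 6, 6, 7, 8, 9, 10]

10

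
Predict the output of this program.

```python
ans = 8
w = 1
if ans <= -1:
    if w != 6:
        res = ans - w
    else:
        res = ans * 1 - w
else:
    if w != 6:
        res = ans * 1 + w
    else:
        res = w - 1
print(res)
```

9

ans=8, w=1
ans <= -1 is False; w != 6 is True
→ res = ans * 1 + w = 9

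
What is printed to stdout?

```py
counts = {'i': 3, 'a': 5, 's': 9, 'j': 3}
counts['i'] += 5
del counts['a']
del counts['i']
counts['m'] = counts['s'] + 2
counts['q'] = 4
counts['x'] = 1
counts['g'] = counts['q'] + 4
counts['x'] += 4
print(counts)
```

counts['i'] = 3+5 = 8 → {'i': 8, 'a': 5, 's': 9, 'j': 3}
del 'a' → {'i': 8, 's': 9, 'j': 3}
del 'i' → {'s': 9, 'j': 3}
counts['m'] = counts['s']+2 = 11 → {'s': 9, 'j': 3, 'm': 11}
counts['q'] = 4 → {'s': 9, 'j': 3, 'm': 11, 'q': 4}
counts['x'] = 1 → {'s': 9, 'j': 3, 'm': 11, 'q': 4, 'x': 1}
counts['g'] = counts['q']+4 = 8 → {'s': 9, 'j': 3, 'm': 11, 'q': 4, 'x': 1, 'g': 8}
counts['x'] = 1+4 = 5 → {'s': 9, 'j': 3, 'm': 11, 'q': 4, 'x': 5, 'g': 8}

{'s': 9, 'j': 3, 'm': 11, 'q': 4, 'x': 5, 'g': 8}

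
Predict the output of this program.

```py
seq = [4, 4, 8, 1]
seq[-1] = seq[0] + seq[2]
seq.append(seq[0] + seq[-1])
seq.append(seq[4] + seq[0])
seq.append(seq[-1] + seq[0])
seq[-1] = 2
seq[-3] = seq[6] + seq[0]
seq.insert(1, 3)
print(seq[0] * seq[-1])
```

seq[-1] = seq[0]+seq[2] = 4+8 = 12 → [4, 4, 8, 12]
append seq[0]+seq[-1] = 4+12 = 16 → [4, 4, 8, 12, 16]
append seq[4]+seq[0] = 16+4 = 20 → [4, 4, 8, 12, 16, 20]
append seq[-1]+seq[0] = 20+4 = 24 → [4, 4, 8, 12, 16, 20, 24]
seq[-1] = 2 → [4, 4, 8, 12, 16, 20, 2]
seq[-3] = seq[6]+seq[0] = 2+4 = 6 → [4, 4, 8, 12, 6, 20, 2]
insert 3 at 1 → [4, 3, 4, 8, 12, 6, 20, 2]
seq[0]*seq[-1] = 4*2 = 8

8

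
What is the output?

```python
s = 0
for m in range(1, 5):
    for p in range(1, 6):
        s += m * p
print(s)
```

150

m=1,p=1: s = 0+1 = 1
m=1,p=2: s = 1+2 = 3
m=1,p=3: s = 3+3 = 6
m=1,p=4: s = 6+4 = 10
m=1,p=5: s = 10+5 = 15
m=2,p=1: s = 15+2 = 17
m=2,p=2: s = 17+4 = 21
m=2,p=3: s = 21+6 = 27
m=2,p=4: s = 27+8 = 35
m=2,p=5: s = 35+10 = 45
m=3,p=1: s = 45+3 = 48
m=3,p=2: s = 48+6 = 54
m=3,p=3: s = 54+9 = 63
m=3,p=4: s = 63+12 = 75
m=3,p=5: s = 75+15 = 90
m=4,p=1: s = 90+4 = 94
m=4,p=2: s = 94+8 = 102
m=4,p=3: s = 102+12 = 114
m=4,p=4: s = 114+16 = 130
m=4,p=5: s = 130+20 = 150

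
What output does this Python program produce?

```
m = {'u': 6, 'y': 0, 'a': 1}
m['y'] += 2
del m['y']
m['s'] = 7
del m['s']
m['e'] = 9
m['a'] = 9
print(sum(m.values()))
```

m['y'] = 0+2 = 2 → {'u': 6, 'y': 2, 'a': 1}
del 'y' → {'u': 6, 'a': 1}
m['s'] = 7 → {'u': 6, 'a': 1, 's': 7}
del 's' → {'u': 6, 'a': 1}
m['e'] = 9 → {'u': 6, 'a': 1, 'e': 9}
m['a'] = 9 → {'u': 6, 'a': 9, 'e': 9}
sum of values = 24

24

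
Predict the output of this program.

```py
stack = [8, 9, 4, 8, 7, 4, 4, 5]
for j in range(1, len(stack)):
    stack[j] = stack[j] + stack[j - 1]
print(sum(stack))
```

j=1: stack[1] = 9+8 = 17 → [8, 17, 4, 8, 7, 4, 4, 5]
j=2: stack[2] = 4+17 = 21 → [8, 17, 21, 8, 7, 4, 4, 5]
j=3: stack[3] = 8+21 = 29 → [8, 17, 21, 29, 7, 4, 4, 5]
j=4: stack[4] = 7+29 = 36 → [8, 17, 21, 29, 36, 4, 4, 5]
j=5: stack[5] = 4+36 = 40 → [8, 17, 21, 29, 36, 40, 4, 5]
j=6: stack[6] = 4+40 = 44 → [8, 17, 21, 29, 36, 40, 44, 5]
j=7: stack[7] = 5+44 = 49 → [8, 17, 21, 29, 36, 40, 44, 49]
sum = 244

244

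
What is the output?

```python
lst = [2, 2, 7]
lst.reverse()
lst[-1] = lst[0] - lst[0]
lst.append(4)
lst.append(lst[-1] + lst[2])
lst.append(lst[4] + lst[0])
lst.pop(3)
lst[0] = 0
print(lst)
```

reverse → [7, 2, 2]
lst[-1] = lst[0]-lst[0] = 7-7 = 0 → [7, 2, 0]
append 4 → [7, 2, 0, 4]
append lst[-1]+lst[2] = 4+0 = 4 → [7, 2, 0, 4, 4]
append lst[4]+lst[0] = 4+7 = 11 → [7, 2, 0, 4, 4, 11]
pop(3) removes 4 → [7, 2, 0, 4, 11]
lst[0] = 0 → [0, 2, 0, 4, 11]

[0, 2, 0, 4, 11]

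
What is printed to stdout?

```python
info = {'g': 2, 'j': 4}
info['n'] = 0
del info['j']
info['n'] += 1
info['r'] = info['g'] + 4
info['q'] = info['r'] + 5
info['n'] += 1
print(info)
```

info['n'] = 0 → {'g': 2, 'j': 4, 'n': 0}
del 'j' → {'g': 2, 'n': 0}
info['n'] = 0+1 = 1 → {'g': 2, 'n': 1}
info['r'] = info['g']+4 = 6 → {'g': 2, 'n': 1, 'r': 6}
info['q'] = info['r']+5 = 11 → {'g': 2, 'n': 1, 'r': 6, 'q': 11}
info['n'] = 1+1 = 2 → {'g': 2, 'n': 2, 'r': 6, 'q': 11}

{'g': 2, 'n': 2, 'r': 6, 'q': 11}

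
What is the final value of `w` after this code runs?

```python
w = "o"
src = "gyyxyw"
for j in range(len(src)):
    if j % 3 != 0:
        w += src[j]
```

j=0: skip
j=1: add 'y' → 'oy'
j=2: add 'y' → 'oyy'
j=3: skip
j=4: add 'y' → 'oyyy'
j=5: add 'w' → 'oyyyw'

'oyyyw'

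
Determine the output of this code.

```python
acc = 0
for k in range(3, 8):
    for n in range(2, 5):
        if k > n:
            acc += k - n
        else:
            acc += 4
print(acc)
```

k=3,n=2: 3>2, acc = 0+1 = 1
k=3,n=3: not 3>3, acc = 1+4 = 5
k=3,n=4: not 3>4, acc = 5+4 = 9
k=4,n=2: 4>2, acc = 9+2 = 11
k=4,n=3: 4>3, acc = 11+1 = 12
k=4,n=4: not 4>4, acc = 12+4 = 16
k=5,n=2: 5>2, acc = 16+3 = 19
k=5,n=3: 5>3, acc = 19+2 = 21
k=5,n=4: 5>4, acc = 21+1 = 22
k=6,n=2: 6>2, acc = 22+4 = 26
k=6,n=3: 6>3, acc = 26+3 = 29
k=6,n=4: 6>4, acc = 29+2 = 31
k=7,n=2: 7>2, acc = 31+5 = 36
k=7,n=3: 7>3, acc = 36+4 = 40
k=7,n=4: 7>4, acc = 40+3 = 43

43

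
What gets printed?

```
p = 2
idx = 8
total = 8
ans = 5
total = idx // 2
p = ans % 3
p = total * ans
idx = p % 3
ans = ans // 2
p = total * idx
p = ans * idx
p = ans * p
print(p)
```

total = 8//2 = 4
p = 5%3 = 2
p = 4*5 = 20
idx = 20%3 = 2
ans = 5//2 = 2
p = 4*2 = 8
p = 2*2 = 4
p = 2*4 = 8

8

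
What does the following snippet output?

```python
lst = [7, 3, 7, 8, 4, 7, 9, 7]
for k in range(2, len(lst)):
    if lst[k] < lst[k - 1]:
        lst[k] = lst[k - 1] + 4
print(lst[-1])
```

24

k=2: 7>=3, unchanged → [7, 3, 7, 8, 4, 7, 9, 7]
k=3: 8>=7, unchanged → [7, 3, 7, 8, 4, 7, 9, 7]
k=4: 4<8, lst[4] = 8+4 = 12 → [7, 3, 7, 8, 12, 7, 9, 7]
k=5: 7<12, lst[5] = 12+4 = 16 → [7, 3, 7, 8, 12, 16, 9, 7]
k=6: 9<16, lst[6] = 16+4 = 20 → [7, 3, 7, 8, 12, 16, 20, 7]
k=7: 7<20, lst[7] = 20+4 = 24 → [7, 3, 7, 8, 12, 16, 20, 24]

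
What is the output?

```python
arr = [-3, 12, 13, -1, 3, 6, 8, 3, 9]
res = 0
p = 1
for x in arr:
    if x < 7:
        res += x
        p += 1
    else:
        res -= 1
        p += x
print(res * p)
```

x=-3: <7, res = 0+(-3) = -3; p=2
x=12: not <7, res = (-3)-1 = -4; p=14
x=13: not <7, res = (-4)-1 = -5; p=27
x=-1: <7, res = (-5)+(-1) = -6; p=28
x=3: <7, res = (-6)+3 = -3; p=29
x=6: <7, res = (-3)+6 = 3; p=30
x=8: not <7, res = 3-1 = 2; p=38
x=3: <7, res = 2+3 = 5; p=39
x=9: not <7, res = 5-1 = 4; p=48
res*p = 4*48 = 192

192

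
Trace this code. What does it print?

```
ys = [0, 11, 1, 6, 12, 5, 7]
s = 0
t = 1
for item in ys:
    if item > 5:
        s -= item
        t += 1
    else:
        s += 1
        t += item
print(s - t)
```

item=0: not >5, s = 0+1 = 1; t=1
item=11: >5, s = 1-11 = -10; t=2
item=1: not >5, s = (-10)+1 = -9; t=3
item=6: >5, s = (-9)-6 = -15; t=4
item=12: >5, s = (-15)-12 = -27; t=5
item=5: not >5, s = (-27)+1 = -26; t=10
item=7: >5, s = (-26)-7 = -33; t=11
s-t = (-33)-11 = -44

-44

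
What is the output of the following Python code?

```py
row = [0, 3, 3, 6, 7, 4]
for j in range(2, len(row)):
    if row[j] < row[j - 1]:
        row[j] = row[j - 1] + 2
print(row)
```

[0, 3, 3, 6, 7, 9]

j=2: 3>=3, unchanged → [0, 3, 3, 6, 7, 4]
j=3: 6>=3, unchanged → [0, 3, 3, 6, 7, 4]
j=4: 7>=6, unchanged → [0, 3, 3, 6, 7, 4]
j=5: 4<7, row[5] = 7+2 = 9 → [0, 3, 3, 6, 7, 9]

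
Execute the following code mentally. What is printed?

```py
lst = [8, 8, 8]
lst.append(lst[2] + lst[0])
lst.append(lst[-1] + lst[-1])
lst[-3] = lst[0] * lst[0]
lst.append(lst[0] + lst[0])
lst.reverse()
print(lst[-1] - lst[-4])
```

-8

append lst[2]+lst[0] = 8+8 = 16 → [8, 8, 8, 16]
append lst[-1]+lst[-1] = 16+16 = 32 → [8, 8, 8, 16, 32]
lst[-3] = lst[0]*lst[0] = 8*8 = 64 → [8, 8, 64, 16, 32]
append lst[0]+lst[0] = 8+8 = 16 → [8, 8, 64, 16, 32, 16]
reverse → [16, 32, 16, 64, 8, 8]
lst[-1]-lst[-4] = 8-16 = -8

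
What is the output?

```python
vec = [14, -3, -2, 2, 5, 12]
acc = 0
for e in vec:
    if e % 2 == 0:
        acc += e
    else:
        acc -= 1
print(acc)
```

e=14: even, acc = 0+14 = 14
e=-3: not even, acc = 14-1 = 13
e=-2: even, acc = 13+(-2) = 11
e=2: even, acc = 11+2 = 13
e=5: not even, acc = 13-1 = 12
e=12: even, acc = 12+12 = 24

24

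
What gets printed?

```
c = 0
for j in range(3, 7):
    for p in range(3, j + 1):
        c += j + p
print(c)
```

j=3,p=3: c = 0+6 = 6
j=4,p=3: c = 6+7 = 13
j=4,p=4: c = 13+8 = 21
j=5,p=3: c = 21+8 = 29
j=5,p=4: c = 29+9 = 38
j=5,p=5: c = 38+10 = 48
j=6,p=3: c = 48+9 = 57
j=6,p=4: c = 57+10 = 67
j=6,p=5: c = 67+11 = 78
j=6,p=6: c = 78+12 = 90

90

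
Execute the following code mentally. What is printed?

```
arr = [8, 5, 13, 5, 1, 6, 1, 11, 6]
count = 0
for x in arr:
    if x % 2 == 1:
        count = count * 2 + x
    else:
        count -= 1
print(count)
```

356

x=8: not odd, count = 0-1 = -1
x=5: odd, count = (-1)*2+5 = 3
x=13: odd, count = 3*2+13 = 19
x=5: odd, count = 19*2+5 = 43
x=1: odd, count = 43*2+1 = 87
x=6: not odd, count = 87-1 = 86
x=1: odd, count = 86*2+1 = 173
x=11: odd, count = 173*2+11 = 357
x=6: not odd, count = 357-1 = 356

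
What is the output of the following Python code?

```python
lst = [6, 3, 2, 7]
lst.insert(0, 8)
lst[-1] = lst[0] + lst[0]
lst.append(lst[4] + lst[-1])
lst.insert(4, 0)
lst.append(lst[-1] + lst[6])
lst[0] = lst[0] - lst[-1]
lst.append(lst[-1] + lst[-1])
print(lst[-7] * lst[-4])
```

insert 8 at 0 → [8, 6, 3, 2, 7]
lst[-1] = lst[0]+lst[0] = 8+8 = 16 → [8, 6, 3, 2, 16]
append lst[4]+lst[-1] = 16+16 = 32 → [8, 6, 3, 2, 16, 32]
insert 0 at 4 → [8, 6, 3, 2, 0, 16, 32]
append lst[-1]+lst[6] = 32+32 = 64 → [8, 6, 3, 2, 0, 16, 32, 64]
lst[0] = lst[0]-lst[-1] = 8-64 = -56 → [-56, 6, 3, 2, 0, 16, 32, 64]
append lst[-1]+lst[-1] = 64+64 = 128 → [-56, 6, 3, 2, 0, 16, 32, 64, 128]
lst[-7]*lst[-4] = 3*16 = 48

48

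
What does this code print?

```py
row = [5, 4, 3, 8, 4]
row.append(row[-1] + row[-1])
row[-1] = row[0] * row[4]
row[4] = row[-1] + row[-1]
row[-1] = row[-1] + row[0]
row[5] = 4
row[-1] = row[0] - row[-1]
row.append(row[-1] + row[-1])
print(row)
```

[5, 4, 3, 8, 40, 1, 2]

append row[-1]+row[-1] = 4+4 = 8 → [5, 4, 3, 8, 4, 8]
row[-1] = row[0]*row[4] = 5*4 = 20 → [5, 4, 3, 8, 4, 20]
row[4] = row[-1]+row[-1] = 20+20 = 40 → [5, 4, 3, 8, 40, 20]
row[-1] = row[-1]+row[0] = 20+5 = 25 → [5, 4, 3, 8, 40, 25]
row[5] = 4 → [5, 4, 3, 8, 40, 4]
row[-1] = row[0]-row[-1] = 5-4 = 1 → [5, 4, 3, 8, 40, 1]
append row[-1]+row[-1] = 1+1 = 2 → [5, 4, 3, 8, 40, 1, 2]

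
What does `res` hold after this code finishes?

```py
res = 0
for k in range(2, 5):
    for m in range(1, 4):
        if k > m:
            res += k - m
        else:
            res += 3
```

19

k=2,m=1: 2>1, res = 0+1 = 1
k=2,m=2: not 2>2, res = 1+3 = 4
k=2,m=3: not 2>3, res = 4+3 = 7
k=3,m=1: 3>1, res = 7+2 = 9
k=3,m=2: 3>2, res = 9+1 = 10
k=3,m=3: not 3>3, res = 10+3 = 13
k=4,m=1: 4>1, res = 13+3 = 16
k=4,m=2: 4>2, res = 16+2 = 18
k=4,m=3: 4>3, res = 18+1 = 19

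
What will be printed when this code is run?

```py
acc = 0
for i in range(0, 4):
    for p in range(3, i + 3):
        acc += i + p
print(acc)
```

36

i=1,p=3: acc = 0+4 = 4
i=2,p=3: acc = 4+5 = 9
i=2,p=4: acc = 9+6 = 15
i=3,p=3: acc = 15+6 = 21
i=3,p=4: acc = 21+7 = 28
i=3,p=5: acc = 28+8 = 36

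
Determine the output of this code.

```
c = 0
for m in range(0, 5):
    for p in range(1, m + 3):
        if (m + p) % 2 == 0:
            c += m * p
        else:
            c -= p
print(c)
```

m=0,p=1: odd sum, c = 0-1 = -1
m=0,p=2: even sum, c = (-1)+0 = -1
m=1,p=1: even sum, c = (-1)+1 = 0
m=1,p=2: odd sum, c = 0-2 = -2
m=1,p=3: even sum, c = (-2)+3 = 1
m=2,p=1: odd sum, c = 1-1 = 0
m=2,p=2: even sum, c = 0+4 = 4
m=2,p=3: odd sum, c = 4-3 = 1
m=2,p=4: even sum, c = 1+8 = 9
m=3,p=1: even sum, c = 9+3 = 12
m=3,p=2: odd sum, c = 12-2 = 10
m=3,p=3: even sum, c = 10+9 = 19
m=3,p=4: odd sum, c = 19-4 = 15
m=3,p=5: even sum, c = 15+15 = 30
m=4,p=1: odd sum, c = 30-1 = 29
m=4,p=2: even sum, c = 29+8 = 37
m=4,p=3: odd sum, c = 37-3 = 34
m=4,p=4: even sum, c = 34+16 = 50
m=4,p=5: odd sum, c = 50-5 = 45
m=4,p=6: even sum, c = 45+24 = 69

69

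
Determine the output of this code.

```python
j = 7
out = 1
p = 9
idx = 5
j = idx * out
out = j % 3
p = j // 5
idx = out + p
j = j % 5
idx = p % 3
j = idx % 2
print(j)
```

j = 5*1 = 5
out = 5%3 = 2
p = 5//5 = 1
idx = 2+1 = 3
j = 5%5 = 0
idx = 1%3 = 1
j = 1%2 = 1

1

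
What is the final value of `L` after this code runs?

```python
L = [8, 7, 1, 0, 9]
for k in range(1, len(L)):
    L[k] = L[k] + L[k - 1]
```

[8, 15, 16, 16, 25]

k=1: L[1] = 7+8 = 15 → [8, 15, 1, 0, 9]
k=2: L[2] = 1+15 = 16 → [8, 15, 16, 0, 9]
k=3: L[3] = 0+16 = 16 → [8, 15, 16, 16, 9]
k=4: L[4] = 9+16 = 25 → [8, 15, 16, 16, 25]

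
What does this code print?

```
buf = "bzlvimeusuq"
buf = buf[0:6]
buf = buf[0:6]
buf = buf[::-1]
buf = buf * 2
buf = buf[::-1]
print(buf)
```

slice [0:6] → 'bzlvim'
slice [0:6] → 'bzlvim'
reverse → 'mivlzb'
repeat ×2 → 'mivlzbmivlzb'
reverse → 'bzlvimbzlvim'

bzlvimbzlvim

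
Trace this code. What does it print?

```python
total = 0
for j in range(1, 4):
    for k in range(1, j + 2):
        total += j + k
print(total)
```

j=1,k=1: total = 0+2 = 2
j=1,k=2: total = 2+3 = 5
j=2,k=1: total = 5+3 = 8
j=2,k=2: total = 8+4 = 12
j=2,k=3: total = 12+5 = 17
j=3,k=1: total = 17+4 = 21
j=3,k=2: total = 21+5 = 26
j=3,k=3: total = 26+6 = 32
j=3,k=4: total = 32+7 = 39

39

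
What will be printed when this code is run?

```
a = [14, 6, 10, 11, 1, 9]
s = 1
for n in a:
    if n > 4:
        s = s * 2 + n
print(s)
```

375

n=14: >4, s = 1*2+14 = 16
n=6: >4, s = 16*2+6 = 38
n=10: >4, s = 38*2+10 = 86
n=11: >4, s = 86*2+11 = 183
n=1: not >4
n=9: >4, s = 183*2+9 = 375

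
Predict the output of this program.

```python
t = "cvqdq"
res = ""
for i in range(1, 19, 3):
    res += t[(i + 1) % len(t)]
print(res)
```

qcdvqq

i=1: add t[2]='q' → 'q'
i=4: add t[0]='c' → 'qc'
i=7: add t[3]='d' → 'qcd'
i=10: add t[1]='v' → 'qcdv'
i=13: add t[4]='q' → 'qcdvq'
i=16: add t[2]='q' → 'qcdvqq'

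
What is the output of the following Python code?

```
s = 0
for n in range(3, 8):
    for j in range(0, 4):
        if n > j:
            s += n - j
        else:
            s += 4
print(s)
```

n=3,j=0: 3>0, s = 0+3 = 3
n=3,j=1: 3>1, s = 3+2 = 5
n=3,j=2: 3>2, s = 5+1 = 6
n=3,j=3: not 3>3, s = 6+4 = 10
n=4,j=0: 4>0, s = 10+4 = 14
n=4,j=1: 4>1, s = 14+3 = 17
n=4,j=2: 4>2, s = 17+2 = 19
n=4,j=3: 4>3, s = 19+1 = 20
n=5,j=0: 5>0, s = 20+5 = 25
n=5,j=1: 5>1, s = 25+4 = 29
n=5,j=2: 5>2, s = 29+3 = 32
n=5,j=3: 5>3, s = 32+2 = 34
n=6,j=0: 6>0, s = 34+6 = 40
n=6,j=1: 6>1, s = 40+5 = 45
n=6,j=2: 6>2, s = 45+4 = 49
n=6,j=3: 6>3, s = 49+3 = 52
n=7,j=0: 7>0, s = 52+7 = 59
n=7,j=1: 7>1, s = 59+6 = 65
n=7,j=2: 7>2, s = 65+5 = 70
n=7,j=3: 7>3, s = 70+4 = 74

74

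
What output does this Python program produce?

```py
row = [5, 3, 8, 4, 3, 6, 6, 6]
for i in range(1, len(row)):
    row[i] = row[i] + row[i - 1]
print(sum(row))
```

i=1: row[1] = 3+5 = 8 → [5, 8, 8, 4, 3, 6, 6, 6]
i=2: row[2] = 8+8 = 16 → [5, 8, 16, 4, 3, 6, 6, 6]
i=3: row[3] = 4+16 = 20 → [5, 8, 16, 20, 3, 6, 6, 6]
i=4: row[4] = 3+20 = 23 → [5, 8, 16, 20, 23, 6, 6, 6]
i=5: row[5] = 6+23 = 29 → [5, 8, 16, 20, 23, 29, 6, 6]
i=6: row[6] = 6+29 = 35 → [5, 8, 16, 20, 23, 29, 35, 6]
i=7: row[7] = 6+35 = 41 → [5, 8, 16, 20, 23, 29, 35, 41]
sum = 177

177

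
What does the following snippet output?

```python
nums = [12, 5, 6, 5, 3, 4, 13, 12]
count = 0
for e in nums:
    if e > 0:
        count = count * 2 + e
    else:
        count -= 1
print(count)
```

e=12: >0, count = 0*2+12 = 12
e=5: >0, count = 12*2+5 = 29
e=6: >0, count = 29*2+6 = 64
e=5: >0, count = 64*2+5 = 133
e=3: >0, count = 133*2+3 = 269
e=4: >0, count = 269*2+4 = 542
e=13: >0, count = 542*2+13 = 1097
e=12: >0, count = 1097*2+12 = 2206

2206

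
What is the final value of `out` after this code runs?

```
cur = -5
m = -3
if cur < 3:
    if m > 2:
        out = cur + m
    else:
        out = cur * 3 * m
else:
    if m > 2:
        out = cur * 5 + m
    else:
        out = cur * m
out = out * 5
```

225

cur=-5, m=-3
cur < 3 is True; m > 2 is False
→ out = cur * 3 * m = 45
out = 45*5 = 225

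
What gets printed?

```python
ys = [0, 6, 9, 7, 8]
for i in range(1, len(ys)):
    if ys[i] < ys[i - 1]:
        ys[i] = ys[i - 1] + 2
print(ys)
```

i=1: 6>=0, unchanged → [0, 6, 9, 7, 8]
i=2: 9>=6, unchanged → [0, 6, 9, 7, 8]
i=3: 7<9, ys[3] = 9+2 = 11 → [0, 6, 9, 11, 8]
i=4: 8<11, ys[4] = 11+2 = 13 → [0, 6, 9, 11, 13]

[0, 6, 9, 11, 13]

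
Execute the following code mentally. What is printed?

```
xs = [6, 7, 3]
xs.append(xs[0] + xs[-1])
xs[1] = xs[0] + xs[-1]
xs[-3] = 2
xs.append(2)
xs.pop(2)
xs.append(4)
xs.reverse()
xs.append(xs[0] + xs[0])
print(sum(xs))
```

31

append xs[0]+xs[-1] = 6+3 = 9 → [6, 7, 3, 9]
xs[1] = xs[0]+xs[-1] = 6+9 = 15 → [6, 15, 3, 9]
xs[-3] = 2 → [6, 2, 3, 9]
append 2 → [6, 2, 3, 9, 2]
pop(2) removes 3 → [6, 2, 9, 2]
append 4 → [6, 2, 9, 2, 4]
reverse → [4, 2, 9, 2, 6]
append xs[0]+xs[0] = 4+4 = 8 → [4, 2, 9, 2, 6, 8]
sum = 31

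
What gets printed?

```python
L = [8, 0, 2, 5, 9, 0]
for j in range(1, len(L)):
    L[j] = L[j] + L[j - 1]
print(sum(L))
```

89

j=1: L[1] = 0+8 = 8 → [8, 8, 2, 5, 9, 0]
j=2: L[2] = 2+8 = 10 → [8, 8, 10, 5, 9, 0]
j=3: L[3] = 5+10 = 15 → [8, 8, 10, 15, 9, 0]
j=4: L[4] = 9+15 = 24 → [8, 8, 10, 15, 24, 0]
j=5: L[5] = 0+24 = 24 → [8, 8, 10, 15, 24, 24]
sum = 89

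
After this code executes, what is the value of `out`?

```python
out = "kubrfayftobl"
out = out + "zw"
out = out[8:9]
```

+ 'zw' → 'kubrfayftoblzw'
slice [8:9] → 't'

't'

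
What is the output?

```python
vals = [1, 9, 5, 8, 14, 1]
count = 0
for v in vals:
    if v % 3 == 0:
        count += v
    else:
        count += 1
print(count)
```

14

v=1: not %3==0, count = 0+1 = 1
v=9: %3==0, count = 1+9 = 10
v=5: not %3==0, count = 10+1 = 11
v=8: not %3==0, count = 11+1 = 12
v=14: not %3==0, count = 12+1 = 13
v=1: not %3==0, count = 13+1 = 14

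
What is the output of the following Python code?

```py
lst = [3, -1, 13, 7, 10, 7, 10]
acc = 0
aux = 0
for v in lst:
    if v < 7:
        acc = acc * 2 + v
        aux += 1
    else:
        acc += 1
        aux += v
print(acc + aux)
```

v=3: <7, acc = 0*2+3 = 3; aux=1
v=-1: <7, acc = 3*2+(-1) = 5; aux=2
v=13: not <7, acc = 5+1 = 6; aux=15
v=7: not <7, acc = 6+1 = 7; aux=22
v=10: not <7, acc = 7+1 = 8; aux=32
v=7: not <7, acc = 8+1 = 9; aux=39
v=10: not <7, acc = 9+1 = 10; aux=49
acc+aux = 10+49 = 59

59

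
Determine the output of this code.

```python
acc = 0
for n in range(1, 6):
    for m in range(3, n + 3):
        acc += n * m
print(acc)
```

250

n=1,m=3: acc = 0+3 = 3
n=2,m=3: acc = 3+6 = 9
n=2,m=4: acc = 9+8 = 17
n=3,m=3: acc = 17+9 = 26
n=3,m=4: acc = 26+12 = 38
n=3,m=5: acc = 38+15 = 53
n=4,m=3: acc = 53+12 = 65
n=4,m=4: acc = 65+16 = 81
n=4,m=5: acc = 81+20 = 101
n=4,m=6: acc = 101+24 = 125
n=5,m=3: acc = 125+15 = 140
n=5,m=4: acc = 140+20 = 160
n=5,m=5: acc = 160+25 = 185
n=5,m=6: acc = 185+30 = 215
n=5,m=7: acc = 215+35 = 250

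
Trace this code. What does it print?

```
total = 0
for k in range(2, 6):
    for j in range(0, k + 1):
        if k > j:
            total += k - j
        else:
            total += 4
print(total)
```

k=2,j=0: 2>0, total = 0+2 = 2
k=2,j=1: 2>1, total = 2+1 = 3
k=2,j=2: not 2>2, total = 3+4 = 7
k=3,j=0: 3>0, total = 7+3 = 10
k=3,j=1: 3>1, total = 10+2 = 12
k=3,j=2: 3>2, total = 12+1 = 13
k=3,j=3: not 3>3, total = 13+4 = 17
k=4,j=0: 4>0, total = 17+4 = 21
k=4,j=1: 4>1, total = 21+3 = 24
k=4,j=2: 4>2, total = 24+2 = 26
k=4,j=3: 4>3, total = 26+1 = 27
k=4,j=4: not 4>4, total = 27+4 = 31
k=5,j=0: 5>0, total = 31+5 = 36
k=5,j=1: 5>1, total = 36+4 = 40
k=5,j=2: 5>2, total = 40+3 = 43
k=5,j=3: 5>3, total = 43+2 = 45
k=5,j=4: 5>4, total = 45+1 = 46
k=5,j=5: not 5>5, total = 46+4 = 50

50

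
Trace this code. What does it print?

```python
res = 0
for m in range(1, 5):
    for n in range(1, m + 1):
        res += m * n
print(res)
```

m=1,n=1: res = 0+1 = 1
m=2,n=1: res = 1+2 = 3
m=2,n=2: res = 3+4 = 7
m=3,n=1: res = 7+3 = 10
m=3,n=2: res = 10+6 = 16
m=3,n=3: res = 16+9 = 25
m=4,n=1: res = 25+4 = 29
m=4,n=2: res = 29+8 = 37
m=4,n=3: res = 37+12 = 49
m=4,n=4: res = 49+16 = 65

65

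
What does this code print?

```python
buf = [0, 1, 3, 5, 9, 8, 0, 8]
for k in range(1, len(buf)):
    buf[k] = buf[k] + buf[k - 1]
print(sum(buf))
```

118

k=1: buf[1] = 1+0 = 1 → [0, 1, 3, 5, 9, 8, 0, 8]
k=2: buf[2] = 3+1 = 4 → [0, 1, 4, 5, 9, 8, 0, 8]
k=3: buf[3] = 5+4 = 9 → [0, 1, 4, 9, 9, 8, 0, 8]
k=4: buf[4] = 9+9 = 18 → [0, 1, 4, 9, 18, 8, 0, 8]
k=5: buf[5] = 8+18 = 26 → [0, 1, 4, 9, 18, 26, 0, 8]
k=6: buf[6] = 0+26 = 26 → [0, 1, 4, 9, 18, 26, 26, 8]
k=7: buf[7] = 8+26 = 34 → [0, 1, 4, 9, 18, 26, 26, 34]
sum = 118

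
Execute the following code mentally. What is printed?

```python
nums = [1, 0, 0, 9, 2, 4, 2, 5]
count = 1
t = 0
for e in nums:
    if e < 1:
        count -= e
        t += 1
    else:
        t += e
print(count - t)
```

e=1: not <1; t=1
e=0: <1, count = 1-0 = 1; t=2
e=0: <1, count = 1-0 = 1; t=3
e=9: not <1; t=12
e=2: not <1; t=14
e=4: not <1; t=18
e=2: not <1; t=20
e=5: not <1; t=25
count-t = 1-25 = -24

-24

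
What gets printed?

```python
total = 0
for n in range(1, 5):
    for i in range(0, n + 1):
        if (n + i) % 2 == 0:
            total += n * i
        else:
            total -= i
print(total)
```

n=1,i=0: odd sum, total = 0-0 = 0
n=1,i=1: even sum, total = 0+1 = 1
n=2,i=0: even sum, total = 1+0 = 1
n=2,i=1: odd sum, total = 1-1 = 0
n=2,i=2: even sum, total = 0+4 = 4
n=3,i=0: odd sum, total = 4-0 = 4
n=3,i=1: even sum, total = 4+3 = 7
n=3,i=2: odd sum, total = 7-2 = 5
n=3,i=3: even sum, total = 5+9 = 14
n=4,i=0: even sum, total = 14+0 = 14
n=4,i=1: odd sum, total = 14-1 = 13
n=4,i=2: even sum, total = 13+8 = 21
n=4,i=3: odd sum, total = 21-3 = 18
n=4,i=4: even sum, total = 18+16 = 34

34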